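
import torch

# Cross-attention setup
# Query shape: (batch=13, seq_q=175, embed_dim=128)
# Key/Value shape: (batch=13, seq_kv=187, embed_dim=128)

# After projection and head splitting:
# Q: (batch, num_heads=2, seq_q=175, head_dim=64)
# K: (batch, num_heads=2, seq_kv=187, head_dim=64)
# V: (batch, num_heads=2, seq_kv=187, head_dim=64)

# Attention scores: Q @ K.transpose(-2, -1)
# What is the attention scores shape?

Input shape: (13, 175, 128)
Output shape: (13, 2, 175, 187)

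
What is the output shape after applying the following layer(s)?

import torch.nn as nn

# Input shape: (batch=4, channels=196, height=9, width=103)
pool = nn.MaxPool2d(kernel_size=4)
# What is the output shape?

Input shape: (4, 196, 9, 103)
Output shape: (4, 196, 2, 25)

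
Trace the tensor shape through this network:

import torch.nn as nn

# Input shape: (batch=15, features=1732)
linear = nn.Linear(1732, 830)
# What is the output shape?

Input shape: (15, 1732)
Output shape: (15, 830)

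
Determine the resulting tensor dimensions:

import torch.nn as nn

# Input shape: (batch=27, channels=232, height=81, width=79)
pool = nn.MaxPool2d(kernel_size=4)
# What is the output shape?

Input shape: (27, 232, 81, 79)
Output shape: (27, 232, 20, 19)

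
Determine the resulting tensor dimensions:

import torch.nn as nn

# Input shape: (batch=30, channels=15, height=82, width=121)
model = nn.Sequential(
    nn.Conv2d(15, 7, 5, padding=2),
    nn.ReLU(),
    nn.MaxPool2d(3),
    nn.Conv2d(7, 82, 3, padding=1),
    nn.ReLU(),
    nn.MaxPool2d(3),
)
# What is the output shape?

Input shape: (30, 15, 82, 121)
  -> after first Conv2d: (30, 7, 82, 121)
  -> after first MaxPool2d: (30, 7, 27, 40)
  -> after second Conv2d: (30, 82, 27, 40)
Output shape: (30, 82, 9, 13)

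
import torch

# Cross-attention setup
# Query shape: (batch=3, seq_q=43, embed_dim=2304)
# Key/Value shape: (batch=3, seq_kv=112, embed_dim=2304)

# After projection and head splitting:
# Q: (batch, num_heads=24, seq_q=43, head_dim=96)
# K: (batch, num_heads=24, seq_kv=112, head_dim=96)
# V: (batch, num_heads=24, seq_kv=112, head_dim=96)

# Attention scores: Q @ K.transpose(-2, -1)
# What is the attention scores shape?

Input shape: (3, 43, 2304)
Output shape: (3, 24, 43, 112)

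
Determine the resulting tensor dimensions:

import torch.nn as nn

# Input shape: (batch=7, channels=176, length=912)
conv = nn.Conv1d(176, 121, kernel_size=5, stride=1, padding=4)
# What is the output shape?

Input shape: (7, 176, 912)
Output shape: (7, 121, 916)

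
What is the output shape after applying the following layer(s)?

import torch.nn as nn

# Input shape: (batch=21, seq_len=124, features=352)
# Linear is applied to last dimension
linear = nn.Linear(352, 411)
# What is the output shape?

Input shape: (21, 124, 352)
Output shape: (21, 124, 411)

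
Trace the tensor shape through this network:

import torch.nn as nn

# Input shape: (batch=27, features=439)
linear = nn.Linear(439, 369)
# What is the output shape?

Input shape: (27, 439)
Output shape: (27, 369)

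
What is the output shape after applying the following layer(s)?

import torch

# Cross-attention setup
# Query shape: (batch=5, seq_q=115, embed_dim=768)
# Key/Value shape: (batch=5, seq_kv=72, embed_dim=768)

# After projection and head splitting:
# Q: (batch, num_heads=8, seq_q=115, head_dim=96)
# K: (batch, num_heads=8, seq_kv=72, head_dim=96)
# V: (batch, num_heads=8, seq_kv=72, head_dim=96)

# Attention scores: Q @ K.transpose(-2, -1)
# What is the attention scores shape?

Input shape: (5, 115, 768)
Output shape: (5, 8, 115, 72)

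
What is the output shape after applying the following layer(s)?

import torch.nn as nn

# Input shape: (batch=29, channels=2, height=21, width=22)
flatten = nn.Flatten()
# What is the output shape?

Input shape: (29, 2, 21, 22)
Output shape: (29, 924)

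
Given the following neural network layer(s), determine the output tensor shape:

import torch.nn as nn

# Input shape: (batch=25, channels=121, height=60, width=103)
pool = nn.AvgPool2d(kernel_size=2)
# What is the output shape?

Input shape: (25, 121, 60, 103)
Output shape: (25, 121, 30, 51)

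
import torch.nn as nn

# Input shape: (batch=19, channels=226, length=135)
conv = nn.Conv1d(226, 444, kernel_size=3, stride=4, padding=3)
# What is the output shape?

Input shape: (19, 226, 135)
Output shape: (19, 444, 35)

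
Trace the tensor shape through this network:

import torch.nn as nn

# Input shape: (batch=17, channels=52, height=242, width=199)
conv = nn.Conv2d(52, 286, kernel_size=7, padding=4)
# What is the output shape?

Input shape: (17, 52, 242, 199)
Output shape: (17, 286, 244, 201)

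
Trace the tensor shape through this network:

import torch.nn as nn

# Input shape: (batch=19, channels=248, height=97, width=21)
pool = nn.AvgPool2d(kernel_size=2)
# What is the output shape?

Input shape: (19, 248, 97, 21)
Output shape: (19, 248, 48, 10)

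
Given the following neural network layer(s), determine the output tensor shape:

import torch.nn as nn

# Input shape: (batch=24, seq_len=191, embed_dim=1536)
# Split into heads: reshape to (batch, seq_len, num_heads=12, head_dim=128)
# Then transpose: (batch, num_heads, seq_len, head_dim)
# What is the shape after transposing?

Input shape: (24, 191, 1536)
  -> after reshape: (24, 191, 12, 128)
Output shape: (24, 12, 191, 128)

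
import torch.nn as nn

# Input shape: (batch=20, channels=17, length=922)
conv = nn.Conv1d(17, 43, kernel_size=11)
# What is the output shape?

Input shape: (20, 17, 922)
Output shape: (20, 43, 912)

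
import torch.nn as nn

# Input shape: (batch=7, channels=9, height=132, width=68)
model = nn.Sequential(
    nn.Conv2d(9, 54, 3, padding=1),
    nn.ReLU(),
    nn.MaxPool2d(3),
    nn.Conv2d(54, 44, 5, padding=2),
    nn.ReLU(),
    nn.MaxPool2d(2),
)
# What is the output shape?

Input shape: (7, 9, 132, 68)
  -> after first Conv2d: (7, 54, 132, 68)
  -> after first MaxPool2d: (7, 54, 44, 22)
  -> after second Conv2d: (7, 44, 44, 22)
Output shape: (7, 44, 22, 11)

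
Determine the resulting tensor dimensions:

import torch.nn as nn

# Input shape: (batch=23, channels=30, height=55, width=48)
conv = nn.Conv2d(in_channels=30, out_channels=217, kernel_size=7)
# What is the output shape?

Input shape: (23, 30, 55, 48)
Output shape: (23, 217, 49, 42)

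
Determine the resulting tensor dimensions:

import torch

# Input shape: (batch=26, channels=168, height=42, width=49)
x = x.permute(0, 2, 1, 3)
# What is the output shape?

Input shape: (26, 168, 42, 49)
Output shape: (26, 42, 168, 49)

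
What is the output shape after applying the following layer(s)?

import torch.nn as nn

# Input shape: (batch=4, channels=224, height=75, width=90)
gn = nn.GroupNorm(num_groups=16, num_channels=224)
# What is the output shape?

Input shape: (4, 224, 75, 90)
Output shape: (4, 224, 75, 90)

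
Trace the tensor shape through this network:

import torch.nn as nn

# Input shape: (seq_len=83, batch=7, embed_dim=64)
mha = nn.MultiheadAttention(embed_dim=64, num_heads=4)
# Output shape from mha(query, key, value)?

Input shape: (83, 7, 64)
Output shape: (83, 7, 64)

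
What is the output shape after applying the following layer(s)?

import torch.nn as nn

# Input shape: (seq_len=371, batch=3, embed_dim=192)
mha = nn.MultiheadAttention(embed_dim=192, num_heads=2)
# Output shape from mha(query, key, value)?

Input shape: (371, 3, 192)
Output shape: (371, 3, 192)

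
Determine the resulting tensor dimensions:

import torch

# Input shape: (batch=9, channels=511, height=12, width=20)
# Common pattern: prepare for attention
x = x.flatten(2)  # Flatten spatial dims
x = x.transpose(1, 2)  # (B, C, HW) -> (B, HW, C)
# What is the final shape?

Input shape: (9, 511, 12, 20)
  -> after flatten(2): (9, 511, 240)
Output shape: (9, 240, 511)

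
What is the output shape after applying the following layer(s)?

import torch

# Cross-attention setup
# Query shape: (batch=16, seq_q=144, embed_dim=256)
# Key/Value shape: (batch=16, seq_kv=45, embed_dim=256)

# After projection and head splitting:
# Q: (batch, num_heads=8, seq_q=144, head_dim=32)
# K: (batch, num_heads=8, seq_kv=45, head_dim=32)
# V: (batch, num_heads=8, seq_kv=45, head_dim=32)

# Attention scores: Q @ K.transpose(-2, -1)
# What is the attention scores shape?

Input shape: (16, 144, 256)
Output shape: (16, 8, 144, 45)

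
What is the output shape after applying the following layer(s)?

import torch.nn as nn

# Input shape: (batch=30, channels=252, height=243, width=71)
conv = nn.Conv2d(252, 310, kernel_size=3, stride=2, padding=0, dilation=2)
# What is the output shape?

Input shape: (30, 252, 243, 71)
Output shape: (30, 310, 120, 34)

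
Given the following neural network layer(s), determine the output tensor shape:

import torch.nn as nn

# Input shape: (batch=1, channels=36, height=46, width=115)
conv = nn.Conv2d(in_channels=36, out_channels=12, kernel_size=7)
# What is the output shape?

Input shape: (1, 36, 46, 115)
Output shape: (1, 12, 40, 109)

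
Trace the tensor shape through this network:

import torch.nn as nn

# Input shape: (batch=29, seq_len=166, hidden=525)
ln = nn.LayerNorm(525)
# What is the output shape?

Input shape: (29, 166, 525)
Output shape: (29, 166, 525)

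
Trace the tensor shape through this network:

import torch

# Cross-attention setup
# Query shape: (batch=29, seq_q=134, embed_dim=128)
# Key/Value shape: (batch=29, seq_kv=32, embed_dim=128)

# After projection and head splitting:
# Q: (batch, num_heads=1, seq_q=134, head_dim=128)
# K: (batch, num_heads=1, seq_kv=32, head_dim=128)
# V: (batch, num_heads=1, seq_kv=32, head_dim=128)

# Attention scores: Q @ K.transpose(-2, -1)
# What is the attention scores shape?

Input shape: (29, 134, 128)
Output shape: (29, 1, 134, 32)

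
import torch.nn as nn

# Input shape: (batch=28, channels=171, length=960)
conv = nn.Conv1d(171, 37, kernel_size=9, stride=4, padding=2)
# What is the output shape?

Input shape: (28, 171, 960)
Output shape: (28, 37, 239)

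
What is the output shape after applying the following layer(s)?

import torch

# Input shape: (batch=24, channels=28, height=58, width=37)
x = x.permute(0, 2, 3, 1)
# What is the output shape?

Input shape: (24, 28, 58, 37)
Output shape: (24, 58, 37, 28)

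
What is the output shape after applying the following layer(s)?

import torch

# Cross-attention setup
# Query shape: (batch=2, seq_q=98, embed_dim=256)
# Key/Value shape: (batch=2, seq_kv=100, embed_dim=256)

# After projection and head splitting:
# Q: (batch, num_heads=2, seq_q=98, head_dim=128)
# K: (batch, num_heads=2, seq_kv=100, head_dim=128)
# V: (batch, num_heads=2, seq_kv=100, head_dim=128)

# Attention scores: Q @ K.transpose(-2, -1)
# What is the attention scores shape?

Input shape: (2, 98, 256)
Output shape: (2, 2, 98, 100)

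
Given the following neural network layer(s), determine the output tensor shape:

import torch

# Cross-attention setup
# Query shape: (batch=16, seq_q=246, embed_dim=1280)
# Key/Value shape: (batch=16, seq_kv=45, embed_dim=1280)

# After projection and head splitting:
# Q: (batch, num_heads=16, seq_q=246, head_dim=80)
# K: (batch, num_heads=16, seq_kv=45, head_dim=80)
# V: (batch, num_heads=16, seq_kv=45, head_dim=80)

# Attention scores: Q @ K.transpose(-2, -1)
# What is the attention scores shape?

Input shape: (16, 246, 1280)
Output shape: (16, 16, 246, 45)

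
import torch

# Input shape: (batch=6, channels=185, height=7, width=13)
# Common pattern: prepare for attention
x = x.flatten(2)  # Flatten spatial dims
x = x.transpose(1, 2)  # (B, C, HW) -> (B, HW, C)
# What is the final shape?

Input shape: (6, 185, 7, 13)
  -> after flatten(2): (6, 185, 91)
Output shape: (6, 91, 185)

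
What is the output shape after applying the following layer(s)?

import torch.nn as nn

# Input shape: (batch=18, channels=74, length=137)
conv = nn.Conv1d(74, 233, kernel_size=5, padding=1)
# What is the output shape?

Input shape: (18, 74, 137)
Output shape: (18, 233, 135)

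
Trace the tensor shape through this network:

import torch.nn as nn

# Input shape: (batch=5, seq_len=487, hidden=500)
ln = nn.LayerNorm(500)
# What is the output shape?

Input shape: (5, 487, 500)
Output shape: (5, 487, 500)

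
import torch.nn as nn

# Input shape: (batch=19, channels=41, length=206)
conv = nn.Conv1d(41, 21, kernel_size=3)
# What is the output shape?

Input shape: (19, 41, 206)
Output shape: (19, 21, 204)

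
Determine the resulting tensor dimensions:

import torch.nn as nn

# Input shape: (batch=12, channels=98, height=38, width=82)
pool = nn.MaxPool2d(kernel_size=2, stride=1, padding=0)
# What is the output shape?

Input shape: (12, 98, 38, 82)
Output shape: (12, 98, 37, 81)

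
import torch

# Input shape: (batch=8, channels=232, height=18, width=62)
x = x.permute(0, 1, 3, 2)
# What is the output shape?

Input shape: (8, 232, 18, 62)
Output shape: (8, 232, 62, 18)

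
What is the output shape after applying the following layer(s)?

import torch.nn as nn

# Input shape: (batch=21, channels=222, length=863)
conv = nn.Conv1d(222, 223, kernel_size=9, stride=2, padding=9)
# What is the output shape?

Input shape: (21, 222, 863)
Output shape: (21, 223, 437)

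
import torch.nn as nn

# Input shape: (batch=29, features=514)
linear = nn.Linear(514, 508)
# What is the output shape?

Input shape: (29, 514)
Output shape: (29, 508)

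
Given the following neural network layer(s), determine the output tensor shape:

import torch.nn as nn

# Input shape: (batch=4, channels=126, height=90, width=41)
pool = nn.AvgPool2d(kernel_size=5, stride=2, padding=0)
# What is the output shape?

Input shape: (4, 126, 90, 41)
Output shape: (4, 126, 43, 19)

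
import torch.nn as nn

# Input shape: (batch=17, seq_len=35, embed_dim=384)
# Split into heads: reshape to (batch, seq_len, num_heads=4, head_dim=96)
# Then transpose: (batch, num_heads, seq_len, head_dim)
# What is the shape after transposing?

Input shape: (17, 35, 384)
  -> after reshape: (17, 35, 4, 96)
Output shape: (17, 4, 35, 96)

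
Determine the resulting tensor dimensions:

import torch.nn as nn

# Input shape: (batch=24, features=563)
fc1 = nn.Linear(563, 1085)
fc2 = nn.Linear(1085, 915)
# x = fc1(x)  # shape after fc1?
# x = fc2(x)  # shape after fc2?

Input shape: (24, 563)
  -> after fc1: (24, 1085)
Output shape: (24, 915)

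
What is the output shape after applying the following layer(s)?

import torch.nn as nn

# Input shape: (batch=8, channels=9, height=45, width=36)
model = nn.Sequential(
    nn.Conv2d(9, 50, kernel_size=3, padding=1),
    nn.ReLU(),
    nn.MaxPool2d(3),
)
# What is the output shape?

Input shape: (8, 9, 45, 36)
  -> after Conv2d: (8, 50, 45, 36)
  -> after ReLU: (8, 50, 45, 36)
Output shape: (8, 50, 15, 12)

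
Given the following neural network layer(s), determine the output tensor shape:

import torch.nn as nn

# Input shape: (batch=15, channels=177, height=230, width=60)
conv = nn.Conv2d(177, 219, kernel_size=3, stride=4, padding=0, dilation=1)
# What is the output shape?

Input shape: (15, 177, 230, 60)
Output shape: (15, 219, 57, 15)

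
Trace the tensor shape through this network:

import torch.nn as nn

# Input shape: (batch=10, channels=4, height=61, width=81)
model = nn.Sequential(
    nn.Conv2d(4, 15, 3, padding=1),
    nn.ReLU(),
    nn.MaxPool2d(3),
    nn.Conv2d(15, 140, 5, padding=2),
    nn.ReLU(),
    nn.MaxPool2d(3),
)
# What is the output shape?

Input shape: (10, 4, 61, 81)
  -> after first Conv2d: (10, 15, 61, 81)
  -> after first MaxPool2d: (10, 15, 20, 27)
  -> after second Conv2d: (10, 140, 20, 27)
Output shape: (10, 140, 6, 9)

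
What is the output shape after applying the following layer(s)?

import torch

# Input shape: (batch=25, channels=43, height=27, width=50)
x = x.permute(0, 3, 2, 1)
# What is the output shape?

Input shape: (25, 43, 27, 50)
Output shape: (25, 50, 27, 43)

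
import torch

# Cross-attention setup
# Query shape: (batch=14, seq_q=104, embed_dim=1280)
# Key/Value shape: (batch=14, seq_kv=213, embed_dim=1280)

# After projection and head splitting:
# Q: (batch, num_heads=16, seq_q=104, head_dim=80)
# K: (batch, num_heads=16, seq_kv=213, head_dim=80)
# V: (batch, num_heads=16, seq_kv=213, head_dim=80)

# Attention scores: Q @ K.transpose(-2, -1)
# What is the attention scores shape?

Input shape: (14, 104, 1280)
Output shape: (14, 16, 104, 213)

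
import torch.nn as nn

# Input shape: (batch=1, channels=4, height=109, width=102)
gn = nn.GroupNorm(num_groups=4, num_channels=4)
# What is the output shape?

Input shape: (1, 4, 109, 102)
Output shape: (1, 4, 109, 102)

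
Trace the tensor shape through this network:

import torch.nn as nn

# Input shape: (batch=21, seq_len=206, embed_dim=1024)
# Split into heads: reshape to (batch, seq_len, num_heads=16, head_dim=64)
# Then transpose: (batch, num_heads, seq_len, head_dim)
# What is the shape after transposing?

Input shape: (21, 206, 1024)
  -> after reshape: (21, 206, 16, 64)
Output shape: (21, 16, 206, 64)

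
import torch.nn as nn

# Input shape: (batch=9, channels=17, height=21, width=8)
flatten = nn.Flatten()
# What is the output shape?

Input shape: (9, 17, 21, 8)
Output shape: (9, 2856)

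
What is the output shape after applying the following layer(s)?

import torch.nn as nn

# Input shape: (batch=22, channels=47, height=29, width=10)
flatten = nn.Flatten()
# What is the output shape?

Input shape: (22, 47, 29, 10)
Output shape: (22, 13630)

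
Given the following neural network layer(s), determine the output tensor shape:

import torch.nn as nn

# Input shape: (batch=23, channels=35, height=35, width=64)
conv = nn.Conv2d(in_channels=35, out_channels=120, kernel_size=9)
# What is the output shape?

Input shape: (23, 35, 35, 64)
Output shape: (23, 120, 27, 56)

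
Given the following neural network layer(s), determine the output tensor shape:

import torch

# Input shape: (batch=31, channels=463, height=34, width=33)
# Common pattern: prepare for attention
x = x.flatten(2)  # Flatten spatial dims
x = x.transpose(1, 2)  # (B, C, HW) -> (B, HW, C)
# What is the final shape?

Input shape: (31, 463, 34, 33)
  -> after flatten(2): (31, 463, 1122)
Output shape: (31, 1122, 463)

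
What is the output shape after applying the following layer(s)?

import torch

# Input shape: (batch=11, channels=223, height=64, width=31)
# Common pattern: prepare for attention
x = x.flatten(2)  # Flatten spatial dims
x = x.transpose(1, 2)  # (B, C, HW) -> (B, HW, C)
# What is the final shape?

Input shape: (11, 223, 64, 31)
  -> after flatten(2): (11, 223, 1984)
Output shape: (11, 1984, 223)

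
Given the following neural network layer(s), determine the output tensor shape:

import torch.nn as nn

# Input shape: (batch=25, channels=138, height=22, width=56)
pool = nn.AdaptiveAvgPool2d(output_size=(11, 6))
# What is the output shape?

Input shape: (25, 138, 22, 56)
Output shape: (25, 138, 11, 6)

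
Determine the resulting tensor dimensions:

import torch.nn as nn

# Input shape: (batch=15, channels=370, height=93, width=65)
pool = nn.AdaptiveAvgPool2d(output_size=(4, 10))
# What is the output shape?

Input shape: (15, 370, 93, 65)
Output shape: (15, 370, 4, 10)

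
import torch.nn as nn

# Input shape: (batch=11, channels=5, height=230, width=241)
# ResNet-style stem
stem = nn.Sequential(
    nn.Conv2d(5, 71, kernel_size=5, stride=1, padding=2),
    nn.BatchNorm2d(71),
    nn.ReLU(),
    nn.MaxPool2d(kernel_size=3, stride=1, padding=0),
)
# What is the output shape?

Input shape: (11, 5, 230, 241)
  -> after Conv2d 5x5 stride=1: (11, 71, 230, 241)
Output shape: (11, 71, 228, 239)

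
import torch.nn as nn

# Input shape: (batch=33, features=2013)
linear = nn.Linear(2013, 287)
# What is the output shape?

Input shape: (33, 2013)
Output shape: (33, 287)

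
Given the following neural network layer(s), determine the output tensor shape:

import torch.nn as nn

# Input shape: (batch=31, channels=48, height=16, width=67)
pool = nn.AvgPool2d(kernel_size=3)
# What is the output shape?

Input shape: (31, 48, 16, 67)
Output shape: (31, 48, 5, 22)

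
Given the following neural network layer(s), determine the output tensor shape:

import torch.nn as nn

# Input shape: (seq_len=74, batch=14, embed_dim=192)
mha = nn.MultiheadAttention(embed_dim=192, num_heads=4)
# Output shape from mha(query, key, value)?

Input shape: (74, 14, 192)
Output shape: (74, 14, 192)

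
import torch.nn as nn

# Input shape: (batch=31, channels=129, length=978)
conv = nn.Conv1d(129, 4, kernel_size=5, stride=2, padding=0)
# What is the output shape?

Input shape: (31, 129, 978)
Output shape: (31, 4, 487)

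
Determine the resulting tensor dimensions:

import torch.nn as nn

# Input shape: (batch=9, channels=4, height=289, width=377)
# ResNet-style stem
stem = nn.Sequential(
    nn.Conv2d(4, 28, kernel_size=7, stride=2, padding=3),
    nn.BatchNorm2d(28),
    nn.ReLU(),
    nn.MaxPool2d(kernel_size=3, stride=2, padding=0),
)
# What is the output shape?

Input shape: (9, 4, 289, 377)
  -> after Conv2d 7x7 stride=2: (9, 28, 145, 189)
Output shape: (9, 28, 72, 94)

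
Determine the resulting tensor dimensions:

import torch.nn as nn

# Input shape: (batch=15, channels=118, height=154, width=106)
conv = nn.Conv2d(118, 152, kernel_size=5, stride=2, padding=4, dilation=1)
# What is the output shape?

Input shape: (15, 118, 154, 106)
Output shape: (15, 152, 79, 55)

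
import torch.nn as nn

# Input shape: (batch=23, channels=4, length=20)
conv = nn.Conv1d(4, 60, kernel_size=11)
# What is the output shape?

Input shape: (23, 4, 20)
Output shape: (23, 60, 10)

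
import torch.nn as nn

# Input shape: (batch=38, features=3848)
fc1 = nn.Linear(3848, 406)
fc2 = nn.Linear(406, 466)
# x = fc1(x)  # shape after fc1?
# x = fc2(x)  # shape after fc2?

Input shape: (38, 3848)
  -> after fc1: (38, 406)
Output shape: (38, 466)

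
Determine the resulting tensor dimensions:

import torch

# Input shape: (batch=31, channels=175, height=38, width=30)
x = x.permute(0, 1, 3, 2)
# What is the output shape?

Input shape: (31, 175, 38, 30)
Output shape: (31, 175, 30, 38)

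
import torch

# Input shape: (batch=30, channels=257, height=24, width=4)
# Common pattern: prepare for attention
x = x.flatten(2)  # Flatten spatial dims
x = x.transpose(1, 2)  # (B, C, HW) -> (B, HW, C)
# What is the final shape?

Input shape: (30, 257, 24, 4)
  -> after flatten(2): (30, 257, 96)
Output shape: (30, 96, 257)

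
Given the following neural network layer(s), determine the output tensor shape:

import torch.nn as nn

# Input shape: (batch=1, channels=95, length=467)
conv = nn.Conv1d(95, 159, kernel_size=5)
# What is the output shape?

Input shape: (1, 95, 467)
Output shape: (1, 159, 463)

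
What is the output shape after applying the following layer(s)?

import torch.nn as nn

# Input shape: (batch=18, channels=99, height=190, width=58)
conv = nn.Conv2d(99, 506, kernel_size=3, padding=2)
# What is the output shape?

Input shape: (18, 99, 190, 58)
Output shape: (18, 506, 192, 60)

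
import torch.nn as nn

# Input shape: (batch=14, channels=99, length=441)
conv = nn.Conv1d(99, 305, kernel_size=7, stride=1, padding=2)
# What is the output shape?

Input shape: (14, 99, 441)
Output shape: (14, 305, 439)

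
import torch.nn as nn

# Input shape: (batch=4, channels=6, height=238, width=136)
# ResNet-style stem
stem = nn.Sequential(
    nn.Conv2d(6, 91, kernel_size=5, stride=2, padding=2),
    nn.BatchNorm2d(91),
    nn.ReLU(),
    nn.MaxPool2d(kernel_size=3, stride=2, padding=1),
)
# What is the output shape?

Input shape: (4, 6, 238, 136)
  -> after Conv2d 5x5 stride=2: (4, 91, 119, 68)
Output shape: (4, 91, 60, 34)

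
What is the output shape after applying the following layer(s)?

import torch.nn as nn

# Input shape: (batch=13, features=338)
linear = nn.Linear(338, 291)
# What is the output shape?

Input shape: (13, 338)
Output shape: (13, 291)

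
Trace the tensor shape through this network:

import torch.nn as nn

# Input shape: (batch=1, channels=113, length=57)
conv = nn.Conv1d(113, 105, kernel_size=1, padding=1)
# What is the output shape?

Input shape: (1, 113, 57)
Output shape: (1, 105, 59)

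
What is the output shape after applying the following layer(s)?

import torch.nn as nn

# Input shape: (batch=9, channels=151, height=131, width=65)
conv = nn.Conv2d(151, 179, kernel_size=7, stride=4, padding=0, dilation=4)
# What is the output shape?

Input shape: (9, 151, 131, 65)
Output shape: (9, 179, 27, 11)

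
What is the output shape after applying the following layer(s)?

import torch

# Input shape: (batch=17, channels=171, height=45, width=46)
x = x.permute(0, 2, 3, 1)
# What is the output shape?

Input shape: (17, 171, 45, 46)
Output shape: (17, 45, 46, 171)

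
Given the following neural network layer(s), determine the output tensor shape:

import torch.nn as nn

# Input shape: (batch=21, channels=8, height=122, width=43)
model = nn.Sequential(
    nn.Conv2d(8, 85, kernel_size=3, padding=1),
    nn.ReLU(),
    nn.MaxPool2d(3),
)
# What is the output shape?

Input shape: (21, 8, 122, 43)
  -> after Conv2d: (21, 85, 122, 43)
  -> after ReLU: (21, 85, 122, 43)
Output shape: (21, 85, 40, 14)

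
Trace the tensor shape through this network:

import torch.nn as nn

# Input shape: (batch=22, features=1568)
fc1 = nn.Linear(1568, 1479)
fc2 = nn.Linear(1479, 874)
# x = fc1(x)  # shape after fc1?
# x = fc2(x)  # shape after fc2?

Input shape: (22, 1568)
  -> after fc1: (22, 1479)
Output shape: (22, 874)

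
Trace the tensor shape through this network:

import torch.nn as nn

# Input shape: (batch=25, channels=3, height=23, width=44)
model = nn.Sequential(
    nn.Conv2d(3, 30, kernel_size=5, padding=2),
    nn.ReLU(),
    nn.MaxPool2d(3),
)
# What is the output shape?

Input shape: (25, 3, 23, 44)
  -> after Conv2d: (25, 30, 23, 44)
  -> after ReLU: (25, 30, 23, 44)
Output shape: (25, 30, 7, 14)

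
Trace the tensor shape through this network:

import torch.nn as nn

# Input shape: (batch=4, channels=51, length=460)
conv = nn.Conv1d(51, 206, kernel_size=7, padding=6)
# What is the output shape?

Input shape: (4, 51, 460)
Output shape: (4, 206, 466)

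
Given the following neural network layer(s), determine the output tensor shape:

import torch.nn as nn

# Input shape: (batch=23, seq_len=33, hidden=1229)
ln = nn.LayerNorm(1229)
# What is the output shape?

Input shape: (23, 33, 1229)
Output shape: (23, 33, 1229)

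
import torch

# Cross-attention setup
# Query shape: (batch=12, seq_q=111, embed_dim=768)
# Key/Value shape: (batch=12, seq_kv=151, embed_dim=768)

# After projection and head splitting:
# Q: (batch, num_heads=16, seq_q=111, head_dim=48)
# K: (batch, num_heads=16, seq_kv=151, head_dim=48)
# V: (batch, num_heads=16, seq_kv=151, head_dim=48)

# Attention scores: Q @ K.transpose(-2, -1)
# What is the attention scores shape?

Input shape: (12, 111, 768)
Output shape: (12, 16, 111, 151)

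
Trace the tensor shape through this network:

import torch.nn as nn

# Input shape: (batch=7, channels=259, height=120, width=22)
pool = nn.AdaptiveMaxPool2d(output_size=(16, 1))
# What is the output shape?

Input shape: (7, 259, 120, 22)
Output shape: (7, 259, 16, 1)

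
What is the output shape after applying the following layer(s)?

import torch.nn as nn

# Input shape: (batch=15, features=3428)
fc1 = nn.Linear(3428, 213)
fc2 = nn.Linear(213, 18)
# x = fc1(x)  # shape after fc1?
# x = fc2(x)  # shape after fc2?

Input shape: (15, 3428)
  -> after fc1: (15, 213)
Output shape: (15, 18)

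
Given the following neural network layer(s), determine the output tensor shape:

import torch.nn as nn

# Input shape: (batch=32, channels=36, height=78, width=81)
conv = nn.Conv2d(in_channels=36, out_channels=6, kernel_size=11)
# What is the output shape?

Input shape: (32, 36, 78, 81)
Output shape: (32, 6, 68, 71)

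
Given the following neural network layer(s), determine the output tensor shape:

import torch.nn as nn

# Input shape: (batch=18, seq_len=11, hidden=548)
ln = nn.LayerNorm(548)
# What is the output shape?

Input shape: (18, 11, 548)
Output shape: (18, 11, 548)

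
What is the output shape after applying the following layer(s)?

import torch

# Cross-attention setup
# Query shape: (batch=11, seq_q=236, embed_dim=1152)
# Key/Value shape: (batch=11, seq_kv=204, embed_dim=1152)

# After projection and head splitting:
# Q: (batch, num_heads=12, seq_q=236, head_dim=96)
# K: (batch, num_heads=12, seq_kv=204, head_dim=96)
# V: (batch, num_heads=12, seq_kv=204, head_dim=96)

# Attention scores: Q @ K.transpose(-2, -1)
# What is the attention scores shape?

Input shape: (11, 236, 1152)
Output shape: (11, 12, 236, 204)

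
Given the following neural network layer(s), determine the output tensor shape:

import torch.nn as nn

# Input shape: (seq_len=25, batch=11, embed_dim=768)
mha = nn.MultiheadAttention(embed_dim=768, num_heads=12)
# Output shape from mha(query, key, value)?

Input shape: (25, 11, 768)
Output shape: (25, 11, 768)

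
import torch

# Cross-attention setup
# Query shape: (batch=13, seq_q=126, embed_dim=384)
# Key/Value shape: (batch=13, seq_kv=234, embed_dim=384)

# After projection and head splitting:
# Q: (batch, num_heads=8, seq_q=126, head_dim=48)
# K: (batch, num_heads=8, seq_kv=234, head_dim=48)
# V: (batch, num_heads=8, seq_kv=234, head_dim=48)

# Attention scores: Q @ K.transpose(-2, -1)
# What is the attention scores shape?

Input shape: (13, 126, 384)
Output shape: (13, 8, 126, 234)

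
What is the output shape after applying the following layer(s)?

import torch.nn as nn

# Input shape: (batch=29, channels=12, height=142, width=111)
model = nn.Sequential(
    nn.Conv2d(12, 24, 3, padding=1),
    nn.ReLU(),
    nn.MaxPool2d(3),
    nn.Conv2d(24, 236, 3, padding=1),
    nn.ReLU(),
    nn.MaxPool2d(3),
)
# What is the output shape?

Input shape: (29, 12, 142, 111)
  -> after first Conv2d: (29, 24, 142, 111)
  -> after first MaxPool2d: (29, 24, 47, 37)
  -> after second Conv2d: (29, 236, 47, 37)
Output shape: (29, 236, 15, 12)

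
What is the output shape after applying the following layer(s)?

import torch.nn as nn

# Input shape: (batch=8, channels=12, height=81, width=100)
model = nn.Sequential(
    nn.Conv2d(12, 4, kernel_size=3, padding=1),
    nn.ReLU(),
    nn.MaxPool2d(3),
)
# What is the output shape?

Input shape: (8, 12, 81, 100)
  -> after Conv2d: (8, 4, 81, 100)
  -> after ReLU: (8, 4, 81, 100)
Output shape: (8, 4, 27, 33)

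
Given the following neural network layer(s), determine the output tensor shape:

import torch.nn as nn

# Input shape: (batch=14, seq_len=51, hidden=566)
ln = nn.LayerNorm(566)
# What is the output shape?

Input shape: (14, 51, 566)
Output shape: (14, 51, 566)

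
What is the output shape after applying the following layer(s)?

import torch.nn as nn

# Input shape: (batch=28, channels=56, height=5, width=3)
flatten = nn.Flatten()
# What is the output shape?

Input shape: (28, 56, 5, 3)
Output shape: (28, 840)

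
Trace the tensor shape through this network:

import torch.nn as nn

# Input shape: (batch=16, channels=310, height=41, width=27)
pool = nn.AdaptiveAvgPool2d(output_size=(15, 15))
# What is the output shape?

Input shape: (16, 310, 41, 27)
Output shape: (16, 310, 15, 15)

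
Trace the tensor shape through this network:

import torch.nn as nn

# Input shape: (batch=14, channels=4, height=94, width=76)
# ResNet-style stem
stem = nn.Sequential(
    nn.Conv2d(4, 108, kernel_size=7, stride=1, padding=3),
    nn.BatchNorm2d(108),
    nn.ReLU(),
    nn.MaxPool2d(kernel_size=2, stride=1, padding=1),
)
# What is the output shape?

Input shape: (14, 4, 94, 76)
  -> after Conv2d 7x7 stride=1: (14, 108, 94, 76)
Output shape: (14, 108, 95, 77)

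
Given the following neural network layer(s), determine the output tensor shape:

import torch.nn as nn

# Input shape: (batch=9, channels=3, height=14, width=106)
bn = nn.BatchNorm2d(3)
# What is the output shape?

Input shape: (9, 3, 14, 106)
Output shape: (9, 3, 14, 106)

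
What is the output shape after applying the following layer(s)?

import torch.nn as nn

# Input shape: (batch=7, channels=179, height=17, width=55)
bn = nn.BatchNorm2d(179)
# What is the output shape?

Input shape: (7, 179, 17, 55)
Output shape: (7, 179, 17, 55)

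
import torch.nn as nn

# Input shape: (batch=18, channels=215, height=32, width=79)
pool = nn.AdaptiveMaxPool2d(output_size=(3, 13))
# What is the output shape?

Input shape: (18, 215, 32, 79)
Output shape: (18, 215, 3, 13)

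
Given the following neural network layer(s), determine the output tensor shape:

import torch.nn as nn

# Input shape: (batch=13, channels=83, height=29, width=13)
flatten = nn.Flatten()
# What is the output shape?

Input shape: (13, 83, 29, 13)
Output shape: (13, 31291)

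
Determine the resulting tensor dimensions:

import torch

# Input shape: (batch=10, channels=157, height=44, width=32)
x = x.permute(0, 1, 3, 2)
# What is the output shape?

Input shape: (10, 157, 44, 32)
Output shape: (10, 157, 32, 44)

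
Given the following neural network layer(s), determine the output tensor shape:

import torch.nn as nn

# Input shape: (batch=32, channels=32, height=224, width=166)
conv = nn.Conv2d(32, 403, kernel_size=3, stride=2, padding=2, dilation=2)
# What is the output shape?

Input shape: (32, 32, 224, 166)
Output shape: (32, 403, 112, 83)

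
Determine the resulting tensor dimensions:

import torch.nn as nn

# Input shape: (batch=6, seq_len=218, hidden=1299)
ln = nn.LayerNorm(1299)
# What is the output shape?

Input shape: (6, 218, 1299)
Output shape: (6, 218, 1299)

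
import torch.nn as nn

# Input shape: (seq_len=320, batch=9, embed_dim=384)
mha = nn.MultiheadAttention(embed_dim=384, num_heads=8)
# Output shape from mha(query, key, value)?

Input shape: (320, 9, 384)
Output shape: (320, 9, 384)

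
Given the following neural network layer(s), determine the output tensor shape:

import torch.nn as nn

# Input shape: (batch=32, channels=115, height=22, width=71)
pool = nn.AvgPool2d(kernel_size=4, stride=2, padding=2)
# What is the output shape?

Input shape: (32, 115, 22, 71)
Output shape: (32, 115, 12, 36)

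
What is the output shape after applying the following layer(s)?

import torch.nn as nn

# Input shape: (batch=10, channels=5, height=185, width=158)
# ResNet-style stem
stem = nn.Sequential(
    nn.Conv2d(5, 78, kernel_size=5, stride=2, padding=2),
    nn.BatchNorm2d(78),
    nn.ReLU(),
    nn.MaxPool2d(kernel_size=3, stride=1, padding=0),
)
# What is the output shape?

Input shape: (10, 5, 185, 158)
  -> after Conv2d 5x5 stride=2: (10, 78, 93, 79)
Output shape: (10, 78, 91, 77)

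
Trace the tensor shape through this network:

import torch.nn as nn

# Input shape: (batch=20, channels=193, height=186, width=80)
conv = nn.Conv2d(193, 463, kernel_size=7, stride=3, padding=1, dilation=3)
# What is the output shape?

Input shape: (20, 193, 186, 80)
Output shape: (20, 463, 57, 22)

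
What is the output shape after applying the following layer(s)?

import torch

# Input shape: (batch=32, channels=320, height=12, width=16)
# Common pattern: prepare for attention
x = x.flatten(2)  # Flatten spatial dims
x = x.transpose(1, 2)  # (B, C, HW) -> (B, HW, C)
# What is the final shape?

Input shape: (32, 320, 12, 16)
  -> after flatten(2): (32, 320, 192)
Output shape: (32, 192, 320)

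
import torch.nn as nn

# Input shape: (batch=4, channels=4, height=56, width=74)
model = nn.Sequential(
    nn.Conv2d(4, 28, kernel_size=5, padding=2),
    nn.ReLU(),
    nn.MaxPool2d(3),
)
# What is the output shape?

Input shape: (4, 4, 56, 74)
  -> after Conv2d: (4, 28, 56, 74)
  -> after ReLU: (4, 28, 56, 74)
Output shape: (4, 28, 18, 24)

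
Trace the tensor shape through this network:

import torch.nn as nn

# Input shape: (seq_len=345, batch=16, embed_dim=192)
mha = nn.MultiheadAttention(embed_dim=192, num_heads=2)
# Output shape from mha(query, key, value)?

Input shape: (345, 16, 192)
Output shape: (345, 16, 192)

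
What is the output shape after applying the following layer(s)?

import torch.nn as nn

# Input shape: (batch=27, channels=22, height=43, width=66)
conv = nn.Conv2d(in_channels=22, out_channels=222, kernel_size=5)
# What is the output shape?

Input shape: (27, 22, 43, 66)
Output shape: (27, 222, 39, 62)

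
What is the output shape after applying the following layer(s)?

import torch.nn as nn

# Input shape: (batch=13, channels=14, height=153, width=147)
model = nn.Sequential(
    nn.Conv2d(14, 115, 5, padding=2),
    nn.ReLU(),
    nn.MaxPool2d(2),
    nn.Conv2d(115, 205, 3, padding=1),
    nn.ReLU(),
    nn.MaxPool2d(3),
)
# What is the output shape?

Input shape: (13, 14, 153, 147)
  -> after first Conv2d: (13, 115, 153, 147)
  -> after first MaxPool2d: (13, 115, 76, 73)
  -> after second Conv2d: (13, 205, 76, 73)
Output shape: (13, 205, 25, 24)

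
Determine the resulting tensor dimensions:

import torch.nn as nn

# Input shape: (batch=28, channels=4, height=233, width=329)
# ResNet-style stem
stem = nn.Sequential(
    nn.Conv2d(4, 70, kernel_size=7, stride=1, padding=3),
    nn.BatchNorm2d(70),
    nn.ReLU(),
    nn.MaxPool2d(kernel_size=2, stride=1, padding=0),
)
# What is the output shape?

Input shape: (28, 4, 233, 329)
  -> after Conv2d 7x7 stride=1: (28, 70, 233, 329)
Output shape: (28, 70, 232, 328)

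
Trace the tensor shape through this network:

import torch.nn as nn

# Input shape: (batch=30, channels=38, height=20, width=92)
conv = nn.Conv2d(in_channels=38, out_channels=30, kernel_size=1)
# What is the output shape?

Input shape: (30, 38, 20, 92)
Output shape: (30, 30, 20, 92)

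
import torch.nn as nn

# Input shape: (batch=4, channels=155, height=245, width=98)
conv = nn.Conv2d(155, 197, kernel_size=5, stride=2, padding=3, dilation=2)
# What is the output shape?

Input shape: (4, 155, 245, 98)
Output shape: (4, 197, 122, 48)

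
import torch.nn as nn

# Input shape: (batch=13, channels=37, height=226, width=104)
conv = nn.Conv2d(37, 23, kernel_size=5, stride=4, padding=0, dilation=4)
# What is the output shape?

Input shape: (13, 37, 226, 104)
Output shape: (13, 23, 53, 22)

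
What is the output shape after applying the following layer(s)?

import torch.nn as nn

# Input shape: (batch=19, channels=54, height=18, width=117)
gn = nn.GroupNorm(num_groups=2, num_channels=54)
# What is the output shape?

Input shape: (19, 54, 18, 117)
Output shape: (19, 54, 18, 117)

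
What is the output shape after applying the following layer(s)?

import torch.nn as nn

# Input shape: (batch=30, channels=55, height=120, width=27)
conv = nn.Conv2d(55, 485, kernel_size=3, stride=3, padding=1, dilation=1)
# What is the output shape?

Input shape: (30, 55, 120, 27)
Output shape: (30, 485, 40, 9)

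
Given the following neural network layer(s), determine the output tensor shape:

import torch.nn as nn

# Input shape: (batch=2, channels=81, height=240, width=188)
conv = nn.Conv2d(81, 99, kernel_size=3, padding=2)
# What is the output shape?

Input shape: (2, 81, 240, 188)
Output shape: (2, 99, 242, 190)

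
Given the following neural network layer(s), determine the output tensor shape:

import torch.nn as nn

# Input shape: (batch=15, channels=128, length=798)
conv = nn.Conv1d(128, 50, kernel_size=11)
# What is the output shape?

Input shape: (15, 128, 798)
Output shape: (15, 50, 788)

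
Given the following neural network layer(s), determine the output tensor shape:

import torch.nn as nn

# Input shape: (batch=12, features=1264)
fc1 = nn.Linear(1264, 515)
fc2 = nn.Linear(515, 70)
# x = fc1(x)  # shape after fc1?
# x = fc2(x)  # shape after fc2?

Input shape: (12, 1264)
  -> after fc1: (12, 515)
Output shape: (12, 70)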